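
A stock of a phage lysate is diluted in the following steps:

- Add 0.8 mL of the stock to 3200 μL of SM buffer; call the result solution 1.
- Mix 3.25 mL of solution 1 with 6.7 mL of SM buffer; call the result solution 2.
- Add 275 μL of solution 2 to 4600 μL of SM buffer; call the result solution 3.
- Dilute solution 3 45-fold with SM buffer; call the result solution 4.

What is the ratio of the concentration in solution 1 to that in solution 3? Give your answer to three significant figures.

54.3

Step 1: 0.8 mL + 3200 μL = 4 mL total → factor 4/0.8 = 5
Step 2: 3.25 mL + 6.7 mL = 9.95 mL total → factor 9.95/3.25 = 3.0615
Step 3: 275 μL + 4600 μL = 4875 μL total → factor 4875/275 = 17.727
Dilution factor to solution 1 = 5; to solution 3 = 271.36
[solution 1]/[solution 3] = (factor to solution 3)/(factor to solution 1) = 271.36/5 = 54.3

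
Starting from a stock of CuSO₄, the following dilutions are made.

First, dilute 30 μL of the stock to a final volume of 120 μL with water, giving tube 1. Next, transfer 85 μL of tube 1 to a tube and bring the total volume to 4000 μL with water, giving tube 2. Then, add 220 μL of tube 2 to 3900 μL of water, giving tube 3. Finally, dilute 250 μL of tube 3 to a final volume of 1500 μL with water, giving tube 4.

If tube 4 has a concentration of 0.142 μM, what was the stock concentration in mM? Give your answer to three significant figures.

Step 1: 30 μL brought to 120 μL → factor 120/30 = 4
Step 2: 85 μL brought to 4000 μL → factor 4000/85 = 47.059
Step 3: 220 μL + 3900 μL = 4120 μL total → factor 4120/220 = 18.727
Step 4: 250 μL brought to 1500 μL → factor 1500/250 = 6
Overall dilution factor = 4 × 47.059 × 18.727 × 6 = 21151
Stock = 0.142 μM × 21151 = 3003 μM = 3.00 mM

3.00 mM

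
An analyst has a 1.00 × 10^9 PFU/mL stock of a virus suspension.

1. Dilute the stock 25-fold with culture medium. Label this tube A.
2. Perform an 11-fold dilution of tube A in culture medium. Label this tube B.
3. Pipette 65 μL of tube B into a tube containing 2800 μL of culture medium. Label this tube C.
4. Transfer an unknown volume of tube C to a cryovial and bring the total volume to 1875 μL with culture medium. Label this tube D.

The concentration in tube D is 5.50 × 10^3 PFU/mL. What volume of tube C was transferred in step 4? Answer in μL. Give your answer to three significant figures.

125 μL

Step 1: 25-fold → factor 25
Step 2: 11-fold → factor 11
Step 3: 65 μL + 2800 μL = 2865 μL total → factor 2865/65 = 44.077
Step 4: v brought to 1875 μL → factor = 1875 μL/v
Product of known-step factors = 12121
Overall factor = 1.00 × 10^9 PFU/mL / (5.50 × 10^3 PFU/mL) = 1.8182 × 10^5
Step-4 factor = 1.8182 × 10^5 / 12121 = 15
v = 1875 μL / 15 = 125 μL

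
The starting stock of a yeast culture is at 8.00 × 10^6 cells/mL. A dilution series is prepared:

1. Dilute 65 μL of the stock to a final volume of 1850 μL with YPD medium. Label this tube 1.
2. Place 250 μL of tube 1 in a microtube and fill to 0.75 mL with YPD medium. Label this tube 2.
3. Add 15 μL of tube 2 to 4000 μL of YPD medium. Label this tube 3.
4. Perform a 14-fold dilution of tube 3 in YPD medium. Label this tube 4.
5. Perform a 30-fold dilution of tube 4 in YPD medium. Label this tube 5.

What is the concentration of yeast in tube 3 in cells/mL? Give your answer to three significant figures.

Step 1: 65 μL brought to 1850 μL → factor 1850/65 = 28.462
Step 2: 250 μL brought to 0.75 mL → factor 750/250 = 3
Step 3: 15 μL + 4000 μL = 4015 μL total → factor 4015/15 = 267.67
Dilution factor through tube 3 = 28.462 × 3 × 267.67 = 22855
[tube 3] = 8.00 × 10^6 cells/mL / 22855 = 350 cells/mL

350 cells/mL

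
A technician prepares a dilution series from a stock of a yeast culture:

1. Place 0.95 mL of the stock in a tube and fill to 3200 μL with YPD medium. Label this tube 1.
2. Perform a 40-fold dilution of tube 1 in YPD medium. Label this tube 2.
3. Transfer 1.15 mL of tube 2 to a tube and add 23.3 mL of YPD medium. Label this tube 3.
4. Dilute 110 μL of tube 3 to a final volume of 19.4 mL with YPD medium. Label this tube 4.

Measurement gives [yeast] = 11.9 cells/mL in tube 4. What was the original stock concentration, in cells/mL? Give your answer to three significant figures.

Step 1: 0.95 mL brought to 3200 μL → factor 3.2/0.95 = 3.3684
Step 2: 40-fold → factor 40
Step 3: 1.15 mL + 23.3 mL = 24.45 mL total → factor 24.45/1.15 = 21.261
Step 4: 110 μL brought to 19.4 mL → factor 19400/110 = 176.36
Overall dilution factor = 3.3684 × 40 × 21.261 × 176.36 = 5.0522 × 10^5
Stock = 11.9 cells/mL × 5.0522 × 10^5 = 6.01 × 10^6 cells/mL

6.01 × 10^6 cells/mL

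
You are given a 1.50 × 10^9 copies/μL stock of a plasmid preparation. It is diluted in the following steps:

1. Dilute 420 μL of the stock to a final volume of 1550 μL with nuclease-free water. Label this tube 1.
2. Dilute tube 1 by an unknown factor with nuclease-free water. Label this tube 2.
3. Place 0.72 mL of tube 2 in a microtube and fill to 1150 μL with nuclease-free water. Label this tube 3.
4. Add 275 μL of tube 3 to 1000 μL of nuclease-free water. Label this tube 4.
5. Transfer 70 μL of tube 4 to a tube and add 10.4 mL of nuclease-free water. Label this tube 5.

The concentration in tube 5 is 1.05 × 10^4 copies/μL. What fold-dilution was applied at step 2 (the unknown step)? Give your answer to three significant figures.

34.9-fold

Step 1: 420 μL brought to 1550 μL → factor 1550/420 = 3.6905
Step 2: unknown factor x
Step 3: 0.72 mL brought to 1150 μL → factor 1.15/0.72 = 1.5972
Step 4: 275 μL + 1000 μL = 1275 μL total → factor 1275/275 = 4.6364
Step 5: 70 μL + 10.4 mL = 10470 μL total → factor 10470/70 = 149.57
Product of known-step factors = 4087.7
Overall factor = 1.50 × 10^9 copies/μL / (1.05 × 10^4 copies/μL) = 1.4286 × 10^5
x = 1.4286 × 10^5 / 4087.7 = 34.9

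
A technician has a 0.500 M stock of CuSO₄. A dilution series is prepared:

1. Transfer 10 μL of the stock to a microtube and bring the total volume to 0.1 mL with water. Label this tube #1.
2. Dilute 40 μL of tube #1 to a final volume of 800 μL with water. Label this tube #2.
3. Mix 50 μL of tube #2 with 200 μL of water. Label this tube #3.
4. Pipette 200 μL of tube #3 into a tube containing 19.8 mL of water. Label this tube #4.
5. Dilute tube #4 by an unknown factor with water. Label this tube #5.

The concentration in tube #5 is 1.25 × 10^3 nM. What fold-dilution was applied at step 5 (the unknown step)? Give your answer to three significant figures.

Step 1: 10 μL brought to 0.1 mL → factor 100/10 = 10
Step 2: 40 μL brought to 800 μL → factor 800/40 = 20
Step 3: 50 μL + 200 μL = 250 μL total → factor 250/50 = 5
Step 4: 200 μL + 19.8 mL = 20000 μL total → factor 20000/200 = 100
Step 5: unknown factor x
Product of known-step factors = 1 × 10^5
Overall factor = 0.500 M / (1.25 × 10^3 nM) = 4 × 10^5
x = 4 × 10^5 / 1 × 10^5 = 4.00

4.00-fold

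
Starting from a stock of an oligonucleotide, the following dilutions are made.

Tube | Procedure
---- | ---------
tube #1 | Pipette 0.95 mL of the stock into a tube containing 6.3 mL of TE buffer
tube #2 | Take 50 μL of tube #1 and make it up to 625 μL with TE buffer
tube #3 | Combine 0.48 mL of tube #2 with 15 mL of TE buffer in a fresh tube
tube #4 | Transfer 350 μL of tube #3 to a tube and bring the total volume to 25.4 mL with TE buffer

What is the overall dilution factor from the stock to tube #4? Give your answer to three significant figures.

2.23 × 10^5

Step 1: 0.95 mL + 6.3 mL = 7.25 mL total → factor 7.25/0.95 = 7.6316
Step 2: 50 μL brought to 625 μL → factor 625/50 = 12.5
Step 3: 0.48 mL + 15 mL = 15.48 mL total → factor 15.48/0.48 = 32.25
Step 4: 350 μL brought to 25.4 mL → factor 25400/350 = 72.571
Overall dilution factor = 7.6316 × 12.5 × 32.25 × 72.571 = 2.2326 × 10^5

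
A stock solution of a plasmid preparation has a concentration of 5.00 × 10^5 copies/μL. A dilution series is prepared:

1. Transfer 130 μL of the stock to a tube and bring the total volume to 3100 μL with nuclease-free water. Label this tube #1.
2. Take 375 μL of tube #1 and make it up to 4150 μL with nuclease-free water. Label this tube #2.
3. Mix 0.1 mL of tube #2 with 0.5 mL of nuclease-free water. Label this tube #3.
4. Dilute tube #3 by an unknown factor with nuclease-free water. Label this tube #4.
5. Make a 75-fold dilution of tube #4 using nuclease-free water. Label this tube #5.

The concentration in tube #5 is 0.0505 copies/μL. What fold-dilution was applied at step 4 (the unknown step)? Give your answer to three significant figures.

Step 1: 130 μL brought to 3100 μL → factor 3100/130 = 23.846
Step 2: 375 μL brought to 4150 μL → factor 4150/375 = 11.067
Step 3: 0.1 mL + 0.5 mL = 0.6 mL total → factor 0.6/0.1 = 6
Step 4: unknown factor x
Step 5: 75-fold → factor 75
Product of known-step factors = 1.1875 × 10^5
Overall factor = 5.00 × 10^5 copies/μL / (0.0505 copies/μL) = 9.901 × 10^6
x = 9.901 × 10^6 / 1.1875 × 10^5 = 83.4

83.4-fold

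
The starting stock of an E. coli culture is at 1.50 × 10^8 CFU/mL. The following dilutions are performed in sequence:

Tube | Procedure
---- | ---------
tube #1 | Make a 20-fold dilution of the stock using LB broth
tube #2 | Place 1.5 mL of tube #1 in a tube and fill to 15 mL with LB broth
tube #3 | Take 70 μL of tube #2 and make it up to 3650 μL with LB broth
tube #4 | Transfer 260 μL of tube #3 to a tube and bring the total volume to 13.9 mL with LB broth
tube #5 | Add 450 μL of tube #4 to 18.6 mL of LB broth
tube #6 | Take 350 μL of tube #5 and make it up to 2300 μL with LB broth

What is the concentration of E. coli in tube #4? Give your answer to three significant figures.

269 CFU/mL

Step 1: 20-fold → factor 20
Step 2: 1.5 mL brought to 15 mL → factor 15/1.5 = 10
Step 3: 70 μL brought to 3650 μL → factor 3650/70 = 52.143
Step 4: 260 μL brought to 13.9 mL → factor 13900/260 = 53.462
Dilution factor through tube #4 = 20 × 10 × 52.143 × 53.462 = 5.5753 × 10^5
[tube #4] = 1.50 × 10^8 CFU/mL / 5.5753 × 10^5 = 269 CFU/mL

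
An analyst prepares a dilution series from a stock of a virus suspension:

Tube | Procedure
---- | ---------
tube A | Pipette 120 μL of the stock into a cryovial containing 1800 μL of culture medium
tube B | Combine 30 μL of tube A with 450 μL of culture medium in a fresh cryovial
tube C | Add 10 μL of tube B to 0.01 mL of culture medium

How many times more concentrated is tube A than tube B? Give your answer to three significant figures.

Step 1: 120 μL + 1800 μL = 1920 μL total → factor 1920/120 = 16
Step 2: 30 μL + 450 μL = 480 μL total → factor 480/30 = 16
Dilution factor to tube A = 16; to tube B = 256
[tube A]/[tube B] = (factor to tube B)/(factor to tube A) = 256/16 = 16.0

16.0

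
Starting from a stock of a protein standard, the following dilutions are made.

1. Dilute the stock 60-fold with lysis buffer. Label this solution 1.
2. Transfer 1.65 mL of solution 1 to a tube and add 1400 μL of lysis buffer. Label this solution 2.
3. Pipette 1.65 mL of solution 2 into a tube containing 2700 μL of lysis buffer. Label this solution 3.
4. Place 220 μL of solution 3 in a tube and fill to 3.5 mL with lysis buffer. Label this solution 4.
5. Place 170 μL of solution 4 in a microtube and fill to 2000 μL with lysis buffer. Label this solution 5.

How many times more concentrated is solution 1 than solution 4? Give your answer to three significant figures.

Step 1: 60-fold → factor 60
Step 2: 1.65 mL + 1400 μL = 3.05 mL total → factor 3.05/1.65 = 1.8485
Step 3: 1.65 mL + 2700 μL = 4.35 mL total → factor 4.35/1.65 = 2.6364
Step 4: 220 μL brought to 3.5 mL → factor 3500/220 = 15.909
Dilution factor to solution 1 = 60; to solution 4 = 4651.8
[solution 1]/[solution 4] = (factor to solution 4)/(factor to solution 1) = 4651.8/60 = 77.5

77.5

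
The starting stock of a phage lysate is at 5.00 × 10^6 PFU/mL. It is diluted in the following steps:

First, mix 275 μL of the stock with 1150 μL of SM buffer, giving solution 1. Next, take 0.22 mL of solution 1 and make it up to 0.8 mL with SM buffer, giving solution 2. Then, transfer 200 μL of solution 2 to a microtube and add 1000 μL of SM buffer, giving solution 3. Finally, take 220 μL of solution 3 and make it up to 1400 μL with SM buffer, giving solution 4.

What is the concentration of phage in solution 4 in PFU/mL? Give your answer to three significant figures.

Step 1: 275 μL + 1150 μL = 1425 μL total → factor 1425/275 = 5.1818
Step 2: 0.22 mL brought to 0.8 mL → factor 0.8/0.22 = 3.6364
Step 3: 200 μL + 1000 μL = 1200 μL total → factor 1200/200 = 6
Step 4: 220 μL brought to 1400 μL → factor 1400/220 = 6.3636
Overall dilution factor = 5.1818 × 3.6364 × 6 × 6.3636 = 719.46
Final = 5.00 × 10^6 PFU/mL / 719.46 = 6.95 × 10^3 PFU/mL

6.95 × 10^3 PFU/mL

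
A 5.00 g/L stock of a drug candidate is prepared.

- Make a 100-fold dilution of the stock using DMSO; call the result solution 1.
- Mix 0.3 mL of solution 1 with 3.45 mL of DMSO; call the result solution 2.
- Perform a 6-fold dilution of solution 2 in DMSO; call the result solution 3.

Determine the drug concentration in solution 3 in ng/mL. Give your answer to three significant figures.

667 ng/mL

Step 1: 100-fold → factor 100
Step 2: 0.3 mL + 3.45 mL = 3.75 mL total → factor 3.75/0.3 = 12.5
Step 3: 6-fold → factor 6
Overall dilution factor = 100 × 12.5 × 6 = 7500
Final = 5.00 g/L / 7500 = 0.0006667 g/L = 667 ng/mL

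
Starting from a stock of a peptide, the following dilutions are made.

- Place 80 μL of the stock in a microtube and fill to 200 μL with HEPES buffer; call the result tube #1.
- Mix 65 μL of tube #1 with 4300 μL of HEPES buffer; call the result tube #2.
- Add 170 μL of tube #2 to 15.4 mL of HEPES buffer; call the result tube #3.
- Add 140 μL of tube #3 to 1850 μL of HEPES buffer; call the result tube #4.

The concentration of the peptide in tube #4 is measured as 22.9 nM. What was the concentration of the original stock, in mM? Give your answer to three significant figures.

5.01 mM

Step 1: 80 μL brought to 200 μL → factor 200/80 = 2.5
Step 2: 65 μL + 4300 μL = 4365 μL total → factor 4365/65 = 67.154
Step 3: 170 μL + 15.4 mL = 15570 μL total → factor 15570/170 = 91.588
Step 4: 140 μL + 1850 μL = 1990 μL total → factor 1990/140 = 14.214
Overall dilution factor = 2.5 × 67.154 × 91.588 × 14.214 = 2.1856 × 10^5
Stock = 22.9 nM × 2.1856 × 10^5 = 5.005 × 10^6 nM = 5.01 mM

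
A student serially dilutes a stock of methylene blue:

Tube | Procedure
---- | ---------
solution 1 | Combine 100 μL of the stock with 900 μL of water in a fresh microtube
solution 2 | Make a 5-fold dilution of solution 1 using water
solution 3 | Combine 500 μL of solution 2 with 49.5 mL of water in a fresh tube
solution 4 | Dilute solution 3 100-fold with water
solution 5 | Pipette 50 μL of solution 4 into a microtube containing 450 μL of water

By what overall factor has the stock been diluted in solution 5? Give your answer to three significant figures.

5.00 × 10^6

Step 1: 100 μL + 900 μL = 1000 μL total → factor 1000/100 = 10
Step 2: 5-fold → factor 5
Step 3: 500 μL + 49.5 mL = 50000 μL total → factor 50000/500 = 100
Step 4: 100-fold → factor 100
Step 5: 50 μL + 450 μL = 500 μL total → factor 500/50 = 10
Overall dilution factor = 10 × 5 × 100 × 100 × 10 = 5 × 10^6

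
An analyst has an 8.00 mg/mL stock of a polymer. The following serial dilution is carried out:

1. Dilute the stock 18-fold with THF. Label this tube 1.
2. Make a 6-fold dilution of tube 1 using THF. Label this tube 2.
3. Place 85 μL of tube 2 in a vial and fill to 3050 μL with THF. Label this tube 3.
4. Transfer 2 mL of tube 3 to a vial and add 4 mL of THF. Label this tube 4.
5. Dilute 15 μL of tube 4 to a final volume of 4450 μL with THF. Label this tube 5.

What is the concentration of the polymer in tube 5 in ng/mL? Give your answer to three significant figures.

2.32 ng/mL

Step 1: 18-fold → factor 18
Step 2: 6-fold → factor 6
Step 3: 85 μL brought to 3050 μL → factor 3050/85 = 35.882
Step 4: 2 mL + 4 mL = 6 mL total → factor 6/2 = 3
Step 5: 15 μL brought to 4450 μL → factor 4450/15 = 296.67
Overall dilution factor = 18 × 6 × 35.882 × 3 × 296.67 = 3.449 × 10^6
Final = 8.00 mg/mL / 3.449 × 10^6 = 2.320 × 10^-6 mg/mL = 2.32 ng/mL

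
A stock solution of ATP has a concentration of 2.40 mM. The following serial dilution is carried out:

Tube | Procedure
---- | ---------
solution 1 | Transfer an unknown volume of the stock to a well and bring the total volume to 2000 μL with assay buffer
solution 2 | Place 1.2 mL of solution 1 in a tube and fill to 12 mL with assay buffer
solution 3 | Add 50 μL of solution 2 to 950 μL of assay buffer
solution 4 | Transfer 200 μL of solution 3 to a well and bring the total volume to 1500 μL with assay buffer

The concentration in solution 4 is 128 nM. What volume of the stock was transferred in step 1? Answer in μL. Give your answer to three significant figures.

160 μL

Step 1: v brought to 2000 μL → factor = 2000 μL/v
Step 2: 1.2 mL brought to 12 mL → factor 12/1.2 = 10
Step 3: 50 μL + 950 μL = 1000 μL total → factor 1000/50 = 20
Step 4: 200 μL brought to 1500 μL → factor 1500/200 = 7.5
Product of known-step factors = 1500
Overall factor = 2.40 mM / (128 nM) = 18750
Step-1 factor = 18750 / 1500 = 12.5
v = 2000 μL / 12.5 = 160 μL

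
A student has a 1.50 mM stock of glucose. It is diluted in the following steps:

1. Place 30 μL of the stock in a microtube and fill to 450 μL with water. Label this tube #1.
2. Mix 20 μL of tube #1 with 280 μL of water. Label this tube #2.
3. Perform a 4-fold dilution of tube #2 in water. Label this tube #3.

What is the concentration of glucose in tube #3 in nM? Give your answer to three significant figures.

Step 1: 30 μL brought to 450 μL → factor 450/30 = 15
Step 2: 20 μL + 280 μL = 300 μL total → factor 300/20 = 15
Step 3: 4-fold → factor 4
Overall dilution factor = 15 × 15 × 4 = 900
Final = 1.50 mM / 900 = 0.001667 mM = 1.67 × 10^3 nM

1.67 × 10^3 nM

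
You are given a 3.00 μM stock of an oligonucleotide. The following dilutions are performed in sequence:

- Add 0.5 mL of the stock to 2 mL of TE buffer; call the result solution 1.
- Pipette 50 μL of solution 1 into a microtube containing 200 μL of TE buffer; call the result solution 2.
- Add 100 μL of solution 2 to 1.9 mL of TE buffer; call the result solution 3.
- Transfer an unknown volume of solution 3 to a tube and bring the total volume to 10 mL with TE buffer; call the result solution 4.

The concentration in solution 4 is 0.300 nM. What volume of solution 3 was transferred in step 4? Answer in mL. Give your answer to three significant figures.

Step 1: 0.5 mL + 2 mL = 2.5 mL total → factor 2.5/0.5 = 5
Step 2: 50 μL + 200 μL = 250 μL total → factor 250/50 = 5
Step 3: 100 μL + 1.9 mL = 2000 μL total → factor 2000/100 = 20
Step 4: v brought to 10 mL → factor = 10 mL/v
Product of known-step factors = 500
Overall factor = 3.00 μM / (0.300 nM) = 10000
Step-4 factor = 10000 / 500 = 20
v = 10 mL / 20 = 0.500 mL

0.500 mL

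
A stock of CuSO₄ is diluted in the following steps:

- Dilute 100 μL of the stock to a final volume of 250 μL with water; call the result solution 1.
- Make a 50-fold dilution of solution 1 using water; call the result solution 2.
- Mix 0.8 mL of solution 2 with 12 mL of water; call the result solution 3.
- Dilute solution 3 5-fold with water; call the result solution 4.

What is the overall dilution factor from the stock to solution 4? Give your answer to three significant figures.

Step 1: 100 μL brought to 250 μL → factor 250/100 = 2.5
Step 2: 50-fold → factor 50
Step 3: 0.8 mL + 12 mL = 12.8 mL total → factor 12.8/0.8 = 16
Step 4: 5-fold → factor 5
Overall dilution factor = 2.5 × 50 × 16 × 5 = 10000

1.00 × 10^4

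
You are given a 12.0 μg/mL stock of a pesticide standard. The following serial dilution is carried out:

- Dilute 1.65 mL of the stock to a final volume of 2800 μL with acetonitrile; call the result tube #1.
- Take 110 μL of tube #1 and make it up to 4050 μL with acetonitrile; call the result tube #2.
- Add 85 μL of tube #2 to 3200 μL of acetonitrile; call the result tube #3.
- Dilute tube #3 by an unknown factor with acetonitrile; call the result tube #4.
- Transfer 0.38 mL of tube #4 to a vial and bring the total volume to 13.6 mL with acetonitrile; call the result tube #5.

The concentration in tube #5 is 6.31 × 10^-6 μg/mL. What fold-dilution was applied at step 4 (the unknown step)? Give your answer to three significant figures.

22.0-fold

Step 1: 1.65 mL brought to 2800 μL → factor 2.8/1.65 = 1.697
Step 2: 110 μL brought to 4050 μL → factor 4050/110 = 36.818
Step 3: 85 μL + 3200 μL = 3285 μL total → factor 3285/85 = 38.647
Step 4: unknown factor x
Step 5: 0.38 mL brought to 13.6 mL → factor 13.6/0.38 = 35.789
Product of known-step factors = 86419
Overall factor = 12.0 μg/mL / (6.31 × 10^-6 μg/mL) = 1.9017 × 10^6
x = 1.9017 × 10^6 / 86419 = 22.0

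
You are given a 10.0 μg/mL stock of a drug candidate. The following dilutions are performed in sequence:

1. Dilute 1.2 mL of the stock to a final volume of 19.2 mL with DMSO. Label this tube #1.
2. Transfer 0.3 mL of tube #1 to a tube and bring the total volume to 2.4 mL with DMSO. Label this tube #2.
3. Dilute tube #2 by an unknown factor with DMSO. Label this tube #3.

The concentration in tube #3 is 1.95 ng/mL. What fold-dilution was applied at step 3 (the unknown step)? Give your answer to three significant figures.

40.1-fold

Step 1: 1.2 mL brought to 19.2 mL → factor 19.2/1.2 = 16
Step 2: 0.3 mL brought to 2.4 mL → factor 2.4/0.3 = 8
Step 3: unknown factor x
Product of known-step factors = 128
Overall factor = 10.0 μg/mL / (1.95 ng/mL) = 5128.2
x = 5128.2 / 128 = 40.1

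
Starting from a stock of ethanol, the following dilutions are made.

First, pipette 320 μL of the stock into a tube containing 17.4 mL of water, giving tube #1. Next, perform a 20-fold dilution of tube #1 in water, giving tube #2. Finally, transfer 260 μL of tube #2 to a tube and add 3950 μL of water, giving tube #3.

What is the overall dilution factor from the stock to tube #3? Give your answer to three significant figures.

Step 1: 320 μL + 17.4 mL = 17720 μL total → factor 17720/320 = 55.375
Step 2: 20-fold → factor 20
Step 3: 260 μL + 3950 μL = 4210 μL total → factor 4210/260 = 16.192
Overall dilution factor = 55.375 × 20 × 16.192 = 17933

1.79 × 10^4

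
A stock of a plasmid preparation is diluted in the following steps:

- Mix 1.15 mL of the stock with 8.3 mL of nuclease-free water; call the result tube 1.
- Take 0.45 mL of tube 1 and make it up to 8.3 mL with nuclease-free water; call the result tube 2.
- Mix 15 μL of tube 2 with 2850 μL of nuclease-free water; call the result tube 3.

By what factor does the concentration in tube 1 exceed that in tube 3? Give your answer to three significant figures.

Step 1: 1.15 mL + 8.3 mL = 9.45 mL total → factor 9.45/1.15 = 8.2174
Step 2: 0.45 mL brought to 8.3 mL → factor 8.3/0.45 = 18.444
Step 3: 15 μL + 2850 μL = 2865 μL total → factor 2865/15 = 191
Dilution factor to tube 1 = 8.2174; to tube 3 = 28949
[tube 1]/[tube 3] = (factor to tube 3)/(factor to tube 1) = 28949/8.2174 = 3.52 × 10^3

3.52 × 10^3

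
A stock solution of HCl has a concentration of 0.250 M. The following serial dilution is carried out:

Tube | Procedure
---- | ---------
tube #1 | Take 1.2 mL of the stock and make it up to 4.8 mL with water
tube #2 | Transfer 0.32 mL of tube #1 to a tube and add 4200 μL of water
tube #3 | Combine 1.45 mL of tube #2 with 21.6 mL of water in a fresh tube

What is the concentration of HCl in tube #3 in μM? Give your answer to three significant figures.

Step 1: 1.2 mL brought to 4.8 mL → factor 4.8/1.2 = 4
Step 2: 0.32 mL + 4200 μL = 4.52 mL total → factor 4.52/0.32 = 14.125
Step 3: 1.45 mL + 21.6 mL = 23.05 mL total → factor 23.05/1.45 = 15.897
Overall dilution factor = 4 × 14.125 × 15.897 = 898.16
Final = 0.250 M / 898.16 = 0.0002783 M = 278 μM

278 μM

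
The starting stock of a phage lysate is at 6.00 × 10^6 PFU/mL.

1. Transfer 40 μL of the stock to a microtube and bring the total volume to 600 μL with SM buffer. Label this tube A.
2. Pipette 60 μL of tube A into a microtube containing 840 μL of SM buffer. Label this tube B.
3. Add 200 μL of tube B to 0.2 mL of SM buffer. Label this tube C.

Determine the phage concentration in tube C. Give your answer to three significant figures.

1.33 × 10^4 PFU/mL

Step 1: 40 μL brought to 600 μL → factor 600/40 = 15
Step 2: 60 μL + 840 μL = 900 μL total → factor 900/60 = 15
Step 3: 200 μL + 0.2 mL = 400 μL total → factor 400/200 = 2
Overall dilution factor = 15 × 15 × 2 = 450
Final = 6.00 × 10^6 PFU/mL / 450 = 1.33 × 10^4 PFU/mL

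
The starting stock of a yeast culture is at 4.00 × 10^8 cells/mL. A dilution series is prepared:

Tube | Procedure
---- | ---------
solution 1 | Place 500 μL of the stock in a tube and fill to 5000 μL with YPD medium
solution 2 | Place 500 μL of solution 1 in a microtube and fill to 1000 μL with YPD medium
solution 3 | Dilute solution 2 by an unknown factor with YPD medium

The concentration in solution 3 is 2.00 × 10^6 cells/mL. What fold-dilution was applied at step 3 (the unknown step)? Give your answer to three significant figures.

Step 1: 500 μL brought to 5000 μL → factor 5000/500 = 10
Step 2: 500 μL brought to 1000 μL → factor 1000/500 = 2
Step 3: unknown factor x
Product of known-step factors = 20
Overall factor = 4.00 × 10^8 cells/mL / (2.00 × 10^6 cells/mL) = 200
x = 200 / 20 = 10.0

10.0-fold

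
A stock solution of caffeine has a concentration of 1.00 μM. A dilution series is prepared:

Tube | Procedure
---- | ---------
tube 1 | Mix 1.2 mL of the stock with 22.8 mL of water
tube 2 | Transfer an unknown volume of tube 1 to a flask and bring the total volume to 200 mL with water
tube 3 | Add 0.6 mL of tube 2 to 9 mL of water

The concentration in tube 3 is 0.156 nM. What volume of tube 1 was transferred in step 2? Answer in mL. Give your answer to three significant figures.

Step 1: 1.2 mL + 22.8 mL = 24 mL total → factor 24/1.2 = 20
Step 2: v brought to 200 mL → factor = 200 mL/v
Step 3: 0.6 mL + 9 mL = 9.6 mL total → factor 9.6/0.6 = 16
Product of known-step factors = 320
Overall factor = 1.00 μM / (0.156 nM) = 6410.3
Step-2 factor = 6410.3 / 320 = 20.032
v = 200 mL / 20.032 = 9.98 mL

9.98 mL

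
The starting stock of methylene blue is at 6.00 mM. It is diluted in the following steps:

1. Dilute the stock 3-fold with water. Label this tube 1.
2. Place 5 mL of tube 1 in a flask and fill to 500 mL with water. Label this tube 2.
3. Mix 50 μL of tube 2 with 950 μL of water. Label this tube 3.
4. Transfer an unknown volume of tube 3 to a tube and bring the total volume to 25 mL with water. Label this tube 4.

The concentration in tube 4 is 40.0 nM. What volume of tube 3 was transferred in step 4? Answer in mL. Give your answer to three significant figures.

1.00 mL

Step 1: 3-fold → factor 3
Step 2: 5 mL brought to 500 mL → factor 500/5 = 100
Step 3: 50 μL + 950 μL = 1000 μL total → factor 1000/50 = 20
Step 4: v brought to 25 mL → factor = 25 mL/v
Product of known-step factors = 6000
Overall factor = 6.00 mM / (40.0 nM) = 1.5 × 10^5
Step-4 factor = 1.5 × 10^5 / 6000 = 25
v = 25 mL / 25 = 1.00 mL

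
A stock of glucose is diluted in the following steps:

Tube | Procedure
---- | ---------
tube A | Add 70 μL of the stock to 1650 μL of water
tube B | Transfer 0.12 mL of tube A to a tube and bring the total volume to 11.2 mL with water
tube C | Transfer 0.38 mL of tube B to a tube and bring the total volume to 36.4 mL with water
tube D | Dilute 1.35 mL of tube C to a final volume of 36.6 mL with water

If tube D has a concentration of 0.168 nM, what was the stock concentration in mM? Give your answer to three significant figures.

Step 1: 70 μL + 1650 μL = 1720 μL total → factor 1720/70 = 24.571
Step 2: 0.12 mL brought to 11.2 mL → factor 11.2/0.12 = 93.333
Step 3: 0.38 mL brought to 36.4 mL → factor 36.4/0.38 = 95.789
Step 4: 1.35 mL brought to 36.6 mL → factor 36.6/1.35 = 27.111
Overall dilution factor = 24.571 × 93.333 × 95.789 × 27.111 = 5.9557 × 10^6
Stock = 0.168 nM × 5.9557 × 10^6 = 1.001 × 10^6 nM = 1.00 mM

1.00 mM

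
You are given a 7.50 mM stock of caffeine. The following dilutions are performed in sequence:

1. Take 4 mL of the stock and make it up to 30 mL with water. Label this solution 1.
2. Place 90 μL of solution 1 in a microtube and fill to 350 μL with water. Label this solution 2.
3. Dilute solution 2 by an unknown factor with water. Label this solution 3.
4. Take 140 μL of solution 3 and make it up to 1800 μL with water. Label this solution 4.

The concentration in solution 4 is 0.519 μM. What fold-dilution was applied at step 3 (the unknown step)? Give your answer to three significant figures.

38.5-fold

Step 1: 4 mL brought to 30 mL → factor 30/4 = 7.5
Step 2: 90 μL brought to 350 μL → factor 350/90 = 3.8889
Step 3: unknown factor x
Step 4: 140 μL brought to 1800 μL → factor 1800/140 = 12.857
Product of known-step factors = 375
Overall factor = 7.50 mM / (0.519 μM) = 14451
x = 14451 / 375 = 38.5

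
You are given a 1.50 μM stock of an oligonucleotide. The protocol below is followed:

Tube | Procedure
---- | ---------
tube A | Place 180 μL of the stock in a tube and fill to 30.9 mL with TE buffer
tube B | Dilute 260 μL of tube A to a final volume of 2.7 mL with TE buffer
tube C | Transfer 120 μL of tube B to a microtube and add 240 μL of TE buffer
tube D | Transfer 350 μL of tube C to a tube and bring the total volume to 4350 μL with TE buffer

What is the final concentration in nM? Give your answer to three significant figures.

0.0226 nM

Step 1: 180 μL brought to 30.9 mL → factor 30900/180 = 171.67
Step 2: 260 μL brought to 2.7 mL → factor 2700/260 = 10.385
Step 3: 120 μL + 240 μL = 360 μL total → factor 360/120 = 3
Step 4: 350 μL brought to 4350 μL → factor 4350/350 = 12.429
Overall dilution factor = 171.67 × 10.385 × 3 × 12.429 = 66469
Final = 1.50 μM / 66469 = 2.257 × 10^-5 μM = 0.0226 nM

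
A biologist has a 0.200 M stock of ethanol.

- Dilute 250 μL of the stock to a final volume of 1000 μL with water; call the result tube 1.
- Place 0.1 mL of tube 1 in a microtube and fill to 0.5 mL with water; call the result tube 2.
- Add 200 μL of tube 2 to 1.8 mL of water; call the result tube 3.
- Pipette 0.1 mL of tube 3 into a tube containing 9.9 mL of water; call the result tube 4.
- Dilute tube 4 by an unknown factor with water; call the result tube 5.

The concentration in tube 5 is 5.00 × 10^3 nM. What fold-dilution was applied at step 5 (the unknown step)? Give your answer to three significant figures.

2.00-fold

Step 1: 250 μL brought to 1000 μL → factor 1000/250 = 4
Step 2: 0.1 mL brought to 0.5 mL → factor 0.5/0.1 = 5
Step 3: 200 μL + 1.8 mL = 2000 μL total → factor 2000/200 = 10
Step 4: 0.1 mL + 9.9 mL = 10 mL total → factor 10/0.1 = 100
Step 5: unknown factor x
Product of known-step factors = 20000
Overall factor = 0.200 M / (5.00 × 10^3 nM) = 40000
x = 40000 / 20000 = 2.00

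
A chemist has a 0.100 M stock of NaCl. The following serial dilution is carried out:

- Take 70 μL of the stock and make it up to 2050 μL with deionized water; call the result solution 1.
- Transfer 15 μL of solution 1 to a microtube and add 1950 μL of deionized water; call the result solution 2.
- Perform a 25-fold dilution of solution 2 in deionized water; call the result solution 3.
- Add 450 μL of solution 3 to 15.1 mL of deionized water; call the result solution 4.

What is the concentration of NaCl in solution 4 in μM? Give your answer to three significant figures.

Step 1: 70 μL brought to 2050 μL → factor 2050/70 = 29.286
Step 2: 15 μL + 1950 μL = 1965 μL total → factor 1965/15 = 131
Step 3: 25-fold → factor 25
Step 4: 450 μL + 15.1 mL = 15550 μL total → factor 15550/450 = 34.556
Overall dilution factor = 29.286 × 131 × 25 × 34.556 = 3.3142 × 10^6
Final = 0.100 M / 3.3142 × 10^6 = 3.017 × 10^-8 M = 0.0302 μM

0.0302 μM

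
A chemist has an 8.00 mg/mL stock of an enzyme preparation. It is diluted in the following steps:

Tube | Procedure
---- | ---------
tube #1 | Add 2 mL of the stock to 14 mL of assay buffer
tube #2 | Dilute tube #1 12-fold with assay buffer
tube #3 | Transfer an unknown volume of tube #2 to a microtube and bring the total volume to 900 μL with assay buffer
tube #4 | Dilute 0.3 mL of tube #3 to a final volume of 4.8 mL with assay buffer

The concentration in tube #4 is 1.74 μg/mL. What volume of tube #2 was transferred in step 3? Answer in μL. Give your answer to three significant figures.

Step 1: 2 mL + 14 mL = 16 mL total → factor 16/2 = 8
Step 2: 12-fold → factor 12
Step 3: v brought to 900 μL → factor = 900 μL/v
Step 4: 0.3 mL brought to 4.8 mL → factor 4.8/0.3 = 16
Product of known-step factors = 1536
Overall factor = 8.00 mg/mL / (1.74 μg/mL) = 4597.7
Step-3 factor = 4597.7 / 1536 = 2.9933
v = 900 μL / 2.9933 = 301 μL

301 μL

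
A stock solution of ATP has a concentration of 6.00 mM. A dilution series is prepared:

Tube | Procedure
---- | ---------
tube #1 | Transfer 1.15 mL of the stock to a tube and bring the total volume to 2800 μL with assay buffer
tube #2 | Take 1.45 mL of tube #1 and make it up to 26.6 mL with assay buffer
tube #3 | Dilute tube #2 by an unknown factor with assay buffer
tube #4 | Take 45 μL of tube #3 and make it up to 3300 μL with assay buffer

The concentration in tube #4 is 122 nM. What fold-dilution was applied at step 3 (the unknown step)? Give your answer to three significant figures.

15.0-fold

Step 1: 1.15 mL brought to 2800 μL → factor 2.8/1.15 = 2.4348
Step 2: 1.45 mL brought to 26.6 mL → factor 26.6/1.45 = 18.345
Step 3: unknown factor x
Step 4: 45 μL brought to 3300 μL → factor 3300/45 = 73.333
Product of known-step factors = 3275.5
Overall factor = 6.00 mM / (122 nM) = 49180
x = 49180 / 3275.5 = 15.0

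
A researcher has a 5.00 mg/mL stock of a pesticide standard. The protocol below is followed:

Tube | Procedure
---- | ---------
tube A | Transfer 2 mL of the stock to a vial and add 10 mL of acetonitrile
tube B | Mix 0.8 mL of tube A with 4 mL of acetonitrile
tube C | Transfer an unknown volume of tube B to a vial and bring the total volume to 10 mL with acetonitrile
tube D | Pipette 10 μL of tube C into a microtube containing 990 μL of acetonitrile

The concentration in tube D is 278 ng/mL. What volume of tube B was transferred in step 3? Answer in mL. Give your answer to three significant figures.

2.00 mL

Step 1: 2 mL + 10 mL = 12 mL total → factor 12/2 = 6
Step 2: 0.8 mL + 4 mL = 4.8 mL total → factor 4.8/0.8 = 6
Step 3: v brought to 10 mL → factor = 10 mL/v
Step 4: 10 μL + 990 μL = 1000 μL total → factor 1000/10 = 100
Product of known-step factors = 3600
Overall factor = 5.00 mg/mL / (278 ng/mL) = 17986
Step-3 factor = 17986 / 3600 = 4.996
v = 10 mL / 4.996 = 2.00 mL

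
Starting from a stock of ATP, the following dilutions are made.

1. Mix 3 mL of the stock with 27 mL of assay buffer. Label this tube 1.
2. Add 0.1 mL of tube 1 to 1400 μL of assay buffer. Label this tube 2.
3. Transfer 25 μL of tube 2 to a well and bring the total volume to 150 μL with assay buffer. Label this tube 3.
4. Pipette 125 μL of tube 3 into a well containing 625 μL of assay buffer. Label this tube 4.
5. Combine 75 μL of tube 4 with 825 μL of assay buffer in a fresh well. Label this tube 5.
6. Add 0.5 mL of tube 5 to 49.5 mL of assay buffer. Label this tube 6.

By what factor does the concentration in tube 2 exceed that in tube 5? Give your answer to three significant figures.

432

Step 1: 3 mL + 27 mL = 30 mL total → factor 30/3 = 10
Step 2: 0.1 mL + 1400 μL = 1.5 mL total → factor 1.5/0.1 = 15
Step 3: 25 μL brought to 150 μL → factor 150/25 = 6
Step 4: 125 μL + 625 μL = 750 μL total → factor 750/125 = 6
Step 5: 75 μL + 825 μL = 900 μL total → factor 900/75 = 12
Dilution factor to tube 2 = 150; to tube 5 = 64800
[tube 2]/[tube 5] = (factor to tube 5)/(factor to tube 2) = 64800/150 = 432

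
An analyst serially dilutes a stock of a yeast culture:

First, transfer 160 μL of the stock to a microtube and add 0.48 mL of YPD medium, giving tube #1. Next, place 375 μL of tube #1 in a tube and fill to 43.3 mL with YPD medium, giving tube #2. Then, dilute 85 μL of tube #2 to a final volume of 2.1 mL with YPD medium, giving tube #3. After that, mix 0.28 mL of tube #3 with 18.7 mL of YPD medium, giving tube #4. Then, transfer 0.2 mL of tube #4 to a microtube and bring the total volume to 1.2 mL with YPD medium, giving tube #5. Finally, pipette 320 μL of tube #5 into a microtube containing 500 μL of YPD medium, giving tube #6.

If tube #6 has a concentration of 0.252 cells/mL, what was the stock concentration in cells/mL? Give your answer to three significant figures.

3.00 × 10^6 cells/mL

Step 1: 160 μL + 0.48 mL = 640 μL total → factor 640/160 = 4
Step 2: 375 μL brought to 43.3 mL → factor 43300/375 = 115.47
Step 3: 85 μL brought to 2.1 mL → factor 2100/85 = 24.706
Step 4: 0.28 mL + 18.7 mL = 18.98 mL total → factor 18.98/0.28 = 67.786
Step 5: 0.2 mL brought to 1.2 mL → factor 1.2/0.2 = 6
Step 6: 320 μL + 500 μL = 820 μL total → factor 820/320 = 2.5625
Overall dilution factor = 4 × 115.47 × 24.706 × 67.786 × 6 × 2.5625 = 1.1892 × 10^7
Stock = 0.252 cells/mL × 1.1892 × 10^7 = 3.00 × 10^6 cells/mL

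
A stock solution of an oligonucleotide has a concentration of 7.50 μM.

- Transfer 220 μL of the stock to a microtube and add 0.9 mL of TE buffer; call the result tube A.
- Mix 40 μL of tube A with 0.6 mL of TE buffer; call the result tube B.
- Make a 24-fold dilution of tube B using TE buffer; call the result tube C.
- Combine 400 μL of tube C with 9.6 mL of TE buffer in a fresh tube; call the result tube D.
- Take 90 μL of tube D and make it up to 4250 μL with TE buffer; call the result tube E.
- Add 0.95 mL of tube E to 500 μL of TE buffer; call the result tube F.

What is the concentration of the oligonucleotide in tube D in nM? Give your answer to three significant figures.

0.153 nM

Step 1: 220 μL + 0.9 mL = 1120 μL total → factor 1120/220 = 5.0909
Step 2: 40 μL + 0.6 mL = 640 μL total → factor 640/40 = 16
Step 3: 24-fold → factor 24
Step 4: 400 μL + 9.6 mL = 10000 μL total → factor 10000/400 = 25
Dilution factor through tube D = 5.0909 × 16 × 24 × 25 = 48873
[tube D] = 7.50 μM / 48873 = 0.0001535 μM = 0.153 nM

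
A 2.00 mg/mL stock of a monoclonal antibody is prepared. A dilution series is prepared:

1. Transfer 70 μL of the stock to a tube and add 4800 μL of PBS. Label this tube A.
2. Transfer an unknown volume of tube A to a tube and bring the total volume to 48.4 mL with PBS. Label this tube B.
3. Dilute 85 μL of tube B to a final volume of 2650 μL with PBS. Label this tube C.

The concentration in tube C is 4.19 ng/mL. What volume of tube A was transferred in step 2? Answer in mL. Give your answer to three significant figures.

Step 1: 70 μL + 4800 μL = 4870 μL total → factor 4870/70 = 69.571
Step 2: v brought to 48.4 mL → factor = 48.4 mL/v
Step 3: 85 μL brought to 2650 μL → factor 2650/85 = 31.176
Product of known-step factors = 2169
Overall factor = 2.00 mg/mL / (4.19 ng/mL) = 4.7733 × 10^5
Step-2 factor = 4.7733 × 10^5 / 2169 = 220.07
v = 48.4 mL / 220.07 = 0.220 mL

0.220 mL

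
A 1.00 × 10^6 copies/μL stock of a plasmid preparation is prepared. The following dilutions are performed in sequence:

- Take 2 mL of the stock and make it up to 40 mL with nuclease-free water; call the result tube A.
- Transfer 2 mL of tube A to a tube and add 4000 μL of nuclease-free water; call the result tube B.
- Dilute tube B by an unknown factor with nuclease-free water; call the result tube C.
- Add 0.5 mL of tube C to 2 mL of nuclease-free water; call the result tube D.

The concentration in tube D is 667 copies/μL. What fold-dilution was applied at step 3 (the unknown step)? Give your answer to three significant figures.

5.00-fold

Step 1: 2 mL brought to 40 mL → factor 40/2 = 20
Step 2: 2 mL + 4000 μL = 6 mL total → factor 6/2 = 3
Step 3: unknown factor x
Step 4: 0.5 mL + 2 mL = 2.5 mL total → factor 2.5/0.5 = 5
Product of known-step factors = 300
Overall factor = 1.00 × 10^6 copies/μL / (667 copies/μL) = 1499.3
x = 1499.3 / 300 = 5.00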